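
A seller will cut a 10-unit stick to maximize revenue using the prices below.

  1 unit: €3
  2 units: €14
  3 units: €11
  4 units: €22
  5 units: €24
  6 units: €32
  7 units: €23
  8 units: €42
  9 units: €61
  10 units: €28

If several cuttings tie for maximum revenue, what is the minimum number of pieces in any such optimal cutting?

5

Build r[k] bottom-up: r[k] = max over allowed piece i of (p[i] + r[k−i]).
r[1] = 3
r[2] = max(3+3, 14+0) = 14
r[3] = max(3+14, 14+3, 11+0) = 17
r[4] = max(3+17, 14+14, 11+3, 22+0) = 28
r[5] = max(3+28, 14+17, 11+14, 22+3, 24+0) = 31
r[6] = max(3+31, 14+28, 11+17, 22+14, 24+3, 32+0) = 42
r[7] = max(3+42, 14+31, 11+28, …, 32+3, 23+0) = 45
r[8] = max(3+45, 14+42, 11+31, …, 23+3, 42+0) = 56
r[9] = max(3+56, 14+45, 11+42, …, 42+3, 61+0) = 61
r[10] = max(3+61, 14+56, 11+45, …, 61+3, 28+0) = 70
Maximum revenue is €70.
Now minimize piece count subject to staying optimal: for each k, pieces[k] = 1 + min over i with p[i]+r[k−i]=r[k] of pieces[k−i].
pieces[7] = 4
pieces[8] = 4
pieces[9] = 1
pieces[10] = 5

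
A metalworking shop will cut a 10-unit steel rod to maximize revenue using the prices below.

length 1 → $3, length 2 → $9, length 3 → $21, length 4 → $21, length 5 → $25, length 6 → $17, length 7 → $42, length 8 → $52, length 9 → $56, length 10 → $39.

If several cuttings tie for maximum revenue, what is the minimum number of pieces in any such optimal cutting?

4

Let r[k] be the best obtainable value from length k. For each k, try every first piece i and keep the best of price[i] + r[k−i].
r[1] = 3
r[2] = max(3+3, 9+0) = 9
r[3] = max(3+9, 9+3, 21+0) = 21
r[4] = max(3+21, 9+9, 21+3, 21+0) = 24
r[5] = max(3+24, 9+21, 21+9, 21+3, 25+0) = 30
r[6] = max(3+30, 9+24, 21+21, 21+9, 25+3, 17+0) = 42
r[7] = max(3+42, 9+30, 21+24, …, 17+3, 42+0) = 45
r[8] = max(3+45, 9+42, 21+30, …, 42+3, 52+0) = 52
r[9] = max(3+52, 9+45, 21+42, …, 52+3, 56+0) = 63
r[10] = max(3+63, 9+52, 21+45, …, 56+3, 39+0) = 66
Maximum revenue is $66.
Now minimize piece count subject to staying optimal: for each k, pieces[k] = 1 + min over i with p[i]+r[k−i]=r[k] of pieces[k−i].
pieces[7] = 3
pieces[8] = 1
pieces[9] = 3
pieces[10] = 4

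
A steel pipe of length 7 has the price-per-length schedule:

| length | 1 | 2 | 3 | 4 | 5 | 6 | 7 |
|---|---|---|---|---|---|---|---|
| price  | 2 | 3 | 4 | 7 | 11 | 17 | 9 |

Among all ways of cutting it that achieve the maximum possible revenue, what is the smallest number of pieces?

Consider every possible first cut. r[k] is the best of p[i]+r[k−i] over all sellable i≤k.
r[1] = 2
r[2] = 4  (first piece 1, then r[1]=2)
r[3] = 6  (first piece 1, then r[2]=4)
r[4] = 8  (first piece 1, then r[3]=6)
r[5] = 11
r[6] = 17
r[7] = 19  (first piece 1, then r[6]=17)
Maximum revenue is $19.
Now minimize piece count subject to staying optimal: for each k, pieces[k] = 1 + min over i with p[i]+r[k−i]=r[k] of pieces[k−i].
pieces[4] = 4
pieces[5] = 1
pieces[6] = 1
pieces[7] = 2

2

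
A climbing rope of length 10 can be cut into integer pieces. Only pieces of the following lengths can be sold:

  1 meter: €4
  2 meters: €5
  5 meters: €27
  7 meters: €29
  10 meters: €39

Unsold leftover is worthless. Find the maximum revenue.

Build f[k] bottom-up: f[k] = max over allowed piece i of (p[i] + f[k−i]).
f[1] = 4
f[2] = max(4+4, 5+0) = 8
f[3] = max(4+8, 5+4) = 12
f[4] = max(4+12, 5+8) = 16
f[5] = max(4+16, 5+12, 27+0) = 27
f[6] = max(4+27, 5+16, 27+4) = 31
f[7] = max(4+31, 5+27, 27+8, 29+0) = 35
f[8] = max(4+35, 5+31, 27+12, 29+4) = 39
f[9] = max(4+39, 5+35, 27+16, 29+8) = 43
f[10] = max(4+43, 5+39, 27+27, 29+12, 39+0) = 54
One optimal cutting: 5 + 5 → €54.

54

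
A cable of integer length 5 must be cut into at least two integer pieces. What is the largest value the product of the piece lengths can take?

Let f[k] be the best product for length k (with at least one cut). For each first piece i, the rest contributes max(k−i, f[k−i]).
f[2] = 1·max(1,0) = 1·1 = 1
f[3] = 1·max(2,1) = 1·2 = 2
f[4] = 2·max(2,1) = 2·2 = 4
f[5] = 2·max(3,2) = 2·3 = 6
One optimal split: 3 + 2; product 3·2 = 6.

6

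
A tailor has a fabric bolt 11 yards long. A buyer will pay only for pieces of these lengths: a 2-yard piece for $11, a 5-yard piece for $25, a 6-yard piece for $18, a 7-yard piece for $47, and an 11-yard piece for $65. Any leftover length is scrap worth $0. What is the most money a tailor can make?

Build r[k] bottom-up: r[k] = max over allowed piece i of (p[i] + r[k−i]).
r[1] = 0
r[2] = 11
r[3] = 11
r[4] = 22  (first piece 2, then r[2]=11)
r[5] = max(11+11, 25+0) = 25
r[6] = max(11+22, 25+0, 18+0) = 33
r[7] = max(11+25, 25+11, 18+0, 47+0) = 47
r[8] = max(11+33, 25+11, 18+11, 47+0) = 47
r[9] = max(11+47, 25+22, 18+11, 47+11) = 58
r[10] = max(11+47, 25+25, 18+22, 47+11) = 58
r[11] = max(11+58, 25+33, 18+25, 47+22, 65+0) = 69
One optimal cutting: 7 + 2 + 2 → $69.

69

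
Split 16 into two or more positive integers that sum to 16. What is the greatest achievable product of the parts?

Let prod[k] be the best product for length k (with at least one cut). For each first piece i, the rest contributes max(k−i, prod[k−i]).
prod[2] = 1·max(1,0) = 1·1 = 1
prod[3] = 1·max(2,1) = 1·2 = 2
prod[4] = 2·max(2,1) = 2·2 = 4
prod[5] = 2·max(3,2) = 2·3 = 6
prod[6] = 3·max(3,2) = 3·3 = 9
prod[7] = 2·max(5,6) = 2·6 = 12
prod[8] = 2·max(6,9) = 2·9 = 18
prod[9] = 3·max(6,9) = 3·9 = 27
prod[10] = 2·max(8,18) = 2·18 = 36
prod[11] = 2·max(9,27) = 2·27 = 54
prod[12] = 3·max(9,27) = 3·27 = 81
prod[13] = 2·max(11,54) = 2·54 = 108
prod[14] = 2·max(12,81) = 2·81 = 162
prod[15] = 3·max(12,81) = 3·81 = 243
prod[16] = 2·max(14,162) = 2·162 = 324
One optimal split: 3 + 3 + 3 + 3 + 2 + 2; product 3·3·3·3·2·2 = 324.

324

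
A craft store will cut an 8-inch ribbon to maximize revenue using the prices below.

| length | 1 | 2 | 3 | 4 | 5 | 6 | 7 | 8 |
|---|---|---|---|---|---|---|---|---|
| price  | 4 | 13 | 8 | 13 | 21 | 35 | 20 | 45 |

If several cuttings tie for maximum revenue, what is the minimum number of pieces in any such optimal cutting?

Let r[k] be the best obtainable value from length k. For each k, try every first piece i and keep the best of price[i] + r[k−i].
r[1] = 4
r[2] = 13
r[3] = 17  (first piece 1, then r[2]=13)
r[4] = 26  (first piece 2, then r[2]=13)
r[5] = 30  (first piece 1, then r[4]=26)
r[6] = 39  (first piece 2, then r[4]=26)
r[7] = 43  (first piece 1, then r[6]=39)
r[8] = 52  (first piece 2, then r[6]=39)
Maximum revenue is ¢52.
Now minimize piece count subject to staying optimal: for each k, pieces[k] = 1 + min over i with p[i]+r[k−i]=r[k] of pieces[k−i].
pieces[5] = 3
pieces[6] = 3
pieces[7] = 4
pieces[8] = 4

4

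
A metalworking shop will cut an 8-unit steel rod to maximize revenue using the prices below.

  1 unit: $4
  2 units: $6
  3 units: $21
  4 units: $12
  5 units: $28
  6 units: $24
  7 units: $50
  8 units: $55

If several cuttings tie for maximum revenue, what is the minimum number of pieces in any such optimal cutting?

1

Build r[k] bottom-up: r[k] = max over allowed piece i of (p[i] + r[k−i]).
r[1] = 4
r[2] = 8  (first piece 1, then r[1]=4)
r[3] = 21
r[4] = 25  (first piece 1, then r[3]=21)
r[5] = 29  (first piece 1, then r[4]=25)
r[6] = 42  (first piece 3, then r[3]=21)
r[7] = 50
r[8] = 55
Maximum revenue is $55.
Now minimize piece count subject to staying optimal: for each k, pieces[k] = 1 + min over i with p[i]+r[k−i]=r[k] of pieces[k−i].
pieces[5] = 3
pieces[6] = 2
pieces[7] = 1
pieces[8] = 1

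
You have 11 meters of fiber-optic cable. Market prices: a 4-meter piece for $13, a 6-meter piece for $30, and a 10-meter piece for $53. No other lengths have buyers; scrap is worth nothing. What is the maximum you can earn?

Consider every possible first cut. f[k] is the best of p[i]+f[k−i] over all sellable i≤k.
f[1] = 0
f[2] = 0
f[3] = 0
f[4] = 13
f[5] = 13
f[6] = max(13+0, 30+0) = 30
f[7] = max(13+0, 30+0) = 30
f[8] = max(13+13, 30+0) = 30
f[9] = max(13+13, 30+0) = 30
f[10] = max(13+30, 30+13, 53+0) = 53
f[11] = max(13+30, 30+13, 53+0) = 53
One optimal cutting: pieces 10 with 1 meter of scrap → $53.

53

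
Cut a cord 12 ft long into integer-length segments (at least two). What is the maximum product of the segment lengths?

81

Let prod[k] be the best product for length k (with at least one cut). For each first piece i, the rest contributes max(k−i, prod[k−i]).
prod[2] = 1·max(1,0) = 1·1 = 1
prod[3] = max(1·2, 2·1) = 2
prod[4] = max(1·3, 2·2, 3·1) = 4
prod[5] = max(1·4, 2·3, 3·2, 4·1) = 6
prod[6] = max(1·6, 2·4, 3·3, 4·2, 5·1) = 9
prod[7] = max(1·9, 2·6, 3·4, 4·3, 5·2, 6·1) = 12
prod[8] = max(1·12, 2·9, 3·6, …, 6·2, 7·1) = 18
prod[9] = max(1·18, 2·12, 3·9, …, 7·2, 8·1) = 27
prod[10] = max(1·27, 2·18, 3·12, …, 8·2, 9·1) = 36
prod[11] = max(1·36, 2·27, 3·18, …, 9·2, 10·1) = 54
prod[12] = max(1·54, 2·36, 3·27, …, 10·2, 11·1) = 81
One optimal split: 3 + 3 + 3 + 3; product 3·3·3·3 = 81.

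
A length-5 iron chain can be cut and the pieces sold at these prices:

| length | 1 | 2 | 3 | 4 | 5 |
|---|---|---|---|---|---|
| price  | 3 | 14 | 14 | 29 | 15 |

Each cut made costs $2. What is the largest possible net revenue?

30

Let net[k] be the best obtainable value from length k. For each k, try every first piece i and keep the best of price[i] + net[k−i] minus the 2 cut fee when i<k.
net[1] = 3
net[2] = max(3+3-2, 14+0) = 14
net[3] = max(3+14-2, 14+3-2, 14+0) = 15
net[4] = max(3+15-2, 14+14-2, 14+3-2, 29+0) = 29
net[5] = max(3+29-2, 14+15-2, 14+14-2, 29+3-2, 15+0) = 30
One optimal plan: pieces 4 + 1 (1 cut) → $32 − $2 = $30.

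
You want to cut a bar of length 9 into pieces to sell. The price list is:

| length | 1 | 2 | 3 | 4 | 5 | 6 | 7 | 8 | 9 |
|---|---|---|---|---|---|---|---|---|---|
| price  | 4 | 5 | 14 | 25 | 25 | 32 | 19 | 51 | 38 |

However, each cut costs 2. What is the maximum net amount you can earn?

Let v[k] be the best obtainable value from length k. For each k, try every first piece i and keep the best of price[i] + v[k−i] minus the 2 cut fee when i<k.
v[1] = 4
v[2] = 6  (first piece 1, then v[1]=4)
v[3] = 14
v[4] = 25
v[5] = 27  (first piece 1, then v[4]=25)
v[6] = 32
v[7] = 37  (first piece 3, then v[4]=25)
v[8] = 51
v[9] = 53  (first piece 1, then v[8]=51)
One optimal plan: pieces 8 + 1 (1 cut) → 55 − 2 = 53.

53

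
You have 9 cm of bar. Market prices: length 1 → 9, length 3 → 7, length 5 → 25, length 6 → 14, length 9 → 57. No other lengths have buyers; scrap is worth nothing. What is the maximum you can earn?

81

Build f[k] bottom-up: f[k] = max over allowed piece i of (p[i] + f[k−i]).
f[1] = 9
f[2] = 18  (first piece 1, then f[1]=9)
f[3] = max(9+18, 7+0) = 27
f[4] = max(9+27, 7+9) = 36
f[5] = max(9+36, 7+18, 25+0) = 45
f[6] = max(9+45, 7+27, 25+9, 14+0) = 54
f[7] = max(9+54, 7+36, 25+18, 14+9) = 63
f[8] = max(9+63, 7+45, 25+27, 14+18) = 72
f[9] = max(9+72, 7+54, 25+36, 14+27, 57+0) = 81
One optimal cutting: 1 + 1 + 1 + 1 + 1 + 1 + 1 + 1 + 1 → 81.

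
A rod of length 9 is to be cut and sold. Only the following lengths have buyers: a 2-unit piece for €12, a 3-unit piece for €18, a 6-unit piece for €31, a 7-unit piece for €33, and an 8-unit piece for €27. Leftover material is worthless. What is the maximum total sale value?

Consider every possible first cut. r[k] is the best of p[i]+r[k−i] over all sellable i≤k.
r[1] = 0
r[2] = 12
r[3] = max(12+0, 18+0) = 18
r[4] = max(12+12, 18+0) = 24
r[5] = max(12+18, 18+12) = 30
r[6] = max(12+24, 18+18, 31+0) = 36
r[7] = max(12+30, 18+24, 31+0, 33+0) = 42
r[8] = max(12+36, 18+30, 31+12, 33+0, 27+0) = 48
r[9] = max(12+42, 18+36, 31+18, 33+12, 27+0) = 54
One optimal cutting: 3 + 2 + 2 + 2 → €54.

54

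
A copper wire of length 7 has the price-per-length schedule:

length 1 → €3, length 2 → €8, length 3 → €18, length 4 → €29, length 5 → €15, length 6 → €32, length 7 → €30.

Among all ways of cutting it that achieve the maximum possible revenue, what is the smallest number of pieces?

Build r[k] bottom-up: r[k] = max over allowed piece i of (p[i] + r[k−i]).
r[1] = 3
r[2] = max(3+3, 8+0) = 8
r[3] = max(3+8, 8+3, 18+0) = 18
r[4] = max(3+18, 8+8, 18+3, 29+0) = 29
r[5] = max(3+29, 8+18, 18+8, 29+3, 15+0) = 32
r[6] = max(3+32, 8+29, 18+18, 29+8, 15+3, 32+0) = 37
r[7] = max(3+37, 8+32, 18+29, …, 32+3, 30+0) = 47
Maximum revenue is €47.
Now minimize piece count subject to staying optimal: for each k, pieces[k] = 1 + min over i with p[i]+r[k−i]=r[k] of pieces[k−i].
pieces[4] = 1
pieces[5] = 2
pieces[6] = 2
pieces[7] = 2

2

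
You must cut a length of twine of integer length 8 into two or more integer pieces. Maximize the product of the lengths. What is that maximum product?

Define g[k] = max over 1≤i<k of i · max(k−i, g[k−i]); the inner max lets the remainder stay uncut if that's better.
g[2] = 1×max(1,0) = 1×1 = 1
g[3] = max(1×2, 2×1) = 2
g[4] = max(1×3, 2×2, 3×1) = 4
g[5] = max(1×4, 2×3, 3×2, 4×1) = 6
g[6] = max(1×6, 2×4, 3×3, 4×2, 5×1) = 9
g[7] = max(1×9, 2×6, 3×4, 4×3, 5×2, 6×1) = 12
g[8] = max(1×12, 2×9, 3×6, …, 6×2, 7×1) = 18
One optimal split: 3 + 3 + 2; product 3×3×2 = 18.

18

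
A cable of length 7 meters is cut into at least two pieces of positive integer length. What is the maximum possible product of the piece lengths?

Define g[k] = max over 1≤i<k of i · max(k−i, g[k−i]); the inner max lets the remainder stay uncut if that's better.
g[2] = 1·max(1,0) = 1·1 = 1
g[3] = 1·max(2,1) = 1·2 = 2
g[4] = 2·max(2,1) = 2·2 = 4
g[5] = 2·max(3,2) = 2·3 = 6
g[6] = 3·max(3,2) = 3·3 = 9
g[7] = 2·max(5,6) = 2·6 = 12
One optimal split: 3 + 2 + 2; product 3·2·2 = 12.

12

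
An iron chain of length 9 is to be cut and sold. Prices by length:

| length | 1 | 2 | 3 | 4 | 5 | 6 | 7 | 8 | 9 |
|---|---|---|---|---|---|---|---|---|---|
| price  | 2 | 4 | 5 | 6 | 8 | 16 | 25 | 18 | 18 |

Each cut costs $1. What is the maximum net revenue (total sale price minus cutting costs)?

Consider every possible first cut. net[k] is the best of p[i]+net[k−i] over all sellable i≤k, charging 1 whenever i<k.
net[1] = 2
net[2] = max(2+2-1, 4+0) = 4
net[3] = max(2+4-1, 4+2-1, 5+0) = 5
net[4] = max(2+5-1, 4+4-1, 5+2-1, 6+0) = 7
net[5] = max(2+7-1, 4+5-1, 5+4-1, 6+2-1, 8+0) = 8
net[6] = max(2+8-1, 4+7-1, 5+5-1, 6+4-1, 8+2-1, 16+0) = 16
net[7] = max(2+16-1, 4+8-1, 5+7-1, …, 16+2-1, 25+0) = 25
net[8] = max(2+25-1, 4+16-1, 5+8-1, …, 25+2-1, 18+0) = 26
net[9] = max(2+26-1, 4+25-1, 5+16-1, …, 18+2-1, 18+0) = 28
One optimal plan: pieces 7 + 2 (1 cut) → $29 − $1 = $28.

28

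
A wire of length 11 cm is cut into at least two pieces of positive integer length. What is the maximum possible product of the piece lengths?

54

Define prod[k] = max over 1≤i<k of i · max(k−i, prod[k−i]); the inner max lets the remainder stay uncut if that's better.
Small cases: prod[2]=1, prod[3]=2, prod[4]=4, prod[5]=6, prod[6]=9.
prod[7] = max(1×9, 2×6, 3×4, 4×3, 5×2, 6×1) = 12
prod[8] = max(1×12, 2×9, 3×6, …, 6×2, 7×1) = 18
prod[9] = max(1×18, 2×12, 3×9, …, 7×2, 8×1) = 27
prod[10] = max(1×27, 2×18, 3×12, …, 8×2, 9×1) = 36
prod[11] = max(1×36, 2×27, 3×18, …, 9×2, 10×1) = 54
One optimal split: 3 + 3 + 3 + 2; product 3×3×3×2 = 54.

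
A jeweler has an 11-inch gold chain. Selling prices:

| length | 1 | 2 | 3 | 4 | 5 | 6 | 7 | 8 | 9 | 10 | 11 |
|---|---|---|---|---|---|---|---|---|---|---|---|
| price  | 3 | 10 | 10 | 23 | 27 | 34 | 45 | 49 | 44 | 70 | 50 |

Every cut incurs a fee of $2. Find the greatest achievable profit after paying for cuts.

71

Build net[k] bottom-up: net[k] = max over allowed piece i of (p[i] + net[k−i]) − 2 per cut.
net[1] = 3
net[2] = 10
net[3] = 11  (first piece 1, then net[2]=10)
net[4] = 23
net[5] = 27
net[6] = 34
net[7] = 45
net[8] = 49
net[9] = 53  (first piece 2, then net[7]=45)
net[10] = 70
net[11] = 71  (first piece 1, then net[10]=70)
One optimal plan: pieces 10 + 1 (1 cut) → $73 − $2 = $71.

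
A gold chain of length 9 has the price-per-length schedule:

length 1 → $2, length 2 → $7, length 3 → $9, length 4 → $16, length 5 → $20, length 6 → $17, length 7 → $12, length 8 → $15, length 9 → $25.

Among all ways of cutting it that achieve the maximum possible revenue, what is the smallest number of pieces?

2

Let r[k] be the best obtainable value from length k. For each k, try every first piece i and keep the best of price[i] + r[k−i].
r[1] = 2
r[2] = 7
r[3] = 9  (first piece 1, then r[2]=7)
r[4] = 16
r[5] = 20
r[6] = 23  (first piece 2, then r[4]=16)
r[7] = 27  (first piece 2, then r[5]=20)
r[8] = 32  (first piece 4, then r[4]=16)
r[9] = 36  (first piece 4, then r[5]=20)
Maximum revenue is $36.
Now minimize piece count subject to staying optimal: for each k, pieces[k] = 1 + min over i with p[i]+r[k−i]=r[k] of pieces[k−i].
pieces[6] = 2
pieces[7] = 2
pieces[8] = 2
pieces[9] = 2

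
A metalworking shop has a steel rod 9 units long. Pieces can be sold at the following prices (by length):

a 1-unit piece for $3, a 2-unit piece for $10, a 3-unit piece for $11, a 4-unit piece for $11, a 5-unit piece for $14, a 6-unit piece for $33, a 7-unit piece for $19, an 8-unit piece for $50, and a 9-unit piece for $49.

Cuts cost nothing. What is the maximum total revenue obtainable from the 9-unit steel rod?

Build r[k] bottom-up: r[k] = max over allowed piece i of (p[i] + r[k−i]).
r[1] = 3
r[2] = 10
r[3] = 13  (first piece 1, then r[2]=10)
r[4] = 20  (first piece 2, then r[2]=10)
r[5] = 23  (first piece 1, then r[4]=20)
r[6] = 33
r[7] = 36  (first piece 1, then r[6]=33)
r[8] = 50
r[9] = 53  (first piece 1, then r[8]=50)
One optimal cutting: 8 + 1 → $50 + $3 = $53.

53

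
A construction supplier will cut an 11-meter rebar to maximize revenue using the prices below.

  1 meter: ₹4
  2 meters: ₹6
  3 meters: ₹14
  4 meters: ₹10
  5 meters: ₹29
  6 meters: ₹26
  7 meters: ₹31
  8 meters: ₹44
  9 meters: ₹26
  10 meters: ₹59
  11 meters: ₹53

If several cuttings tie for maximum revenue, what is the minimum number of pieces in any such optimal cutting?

2

Consider every possible first cut. r[k] is the best of p[i]+r[k−i] over all sellable i≤k.
r[1] = 4
r[2] = max(4+4, 6+0) = 8
r[3] = max(4+8, 6+4, 14+0) = 14
r[4] = max(4+14, 6+8, 14+4, 10+0) = 18
r[5] = max(4+18, 6+14, 14+8, 10+4, 29+0) = 29
r[6] = max(4+29, 6+18, 14+14, 10+8, 29+4, 26+0) = 33
r[7] = max(4+33, 6+29, 14+18, …, 26+4, 31+0) = 37
r[8] = max(4+37, 6+33, 14+29, …, 31+4, 44+0) = 44
r[9] = max(4+44, 6+37, 14+33, …, 44+4, 26+0) = 48
r[10] = max(4+48, 6+44, 14+37, …, 26+4, 59+0) = 59
r[11] = max(4+59, 6+48, 14+44, …, 59+4, 53+0) = 63
Maximum revenue is ₹63.
Now minimize piece count subject to staying optimal: for each k, pieces[k] = 1 + min over i with p[i]+r[k−i]=r[k] of pieces[k−i].
pieces[8] = 1
pieces[9] = 2
pieces[10] = 1
pieces[11] = 2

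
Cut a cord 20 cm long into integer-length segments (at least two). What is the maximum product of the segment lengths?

1458

Let f[k] be the best product for length k (with at least one cut). For each first piece i, the rest contributes max(k−i, f[k−i]).
f[2] = 1×max(1,0) = 1×1 = 1
f[3] = 1×max(2,1) = 1×2 = 2
f[4] = 2×max(2,1) = 2×2 = 4
f[5] = 2×max(3,2) = 2×3 = 6
f[6] = 3×max(3,2) = 3×3 = 9
f[7] = 2×max(5,6) = 2×6 = 12
f[8] = 2×max(6,9) = 2×9 = 18
f[9] = 3×max(6,9) = 3×9 = 27
f[10] = 2×max(8,18) = 2×18 = 36
f[11] = 2×max(9,27) = 2×27 = 54
f[12] = 3×max(9,27) = 3×27 = 81
f[13] = 2×max(11,54) = 2×54 = 108
f[14] = 2×max(12,81) = 2×81 = 162
f[15] = 3×max(12,81) = 3×81 = 243
f[16] = 2×max(14,162) = 2×162 = 324
f[17] = 2×max(15,243) = 2×243 = 486
f[18] = 3×max(15,243) = 3×243 = 729
f[19] = 2×max(17,486) = 2×486 = 972
f[20] = 2×max(18,729) = 2×729 = 1458
One optimal split: 3 + 3 + 3 + 3 + 3 + 3 + 2; product 3×3×3×3×3×3×2 = 1458.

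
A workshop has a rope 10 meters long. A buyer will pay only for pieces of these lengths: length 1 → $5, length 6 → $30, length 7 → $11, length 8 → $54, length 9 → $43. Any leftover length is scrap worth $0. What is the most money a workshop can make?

64

Consider every possible first cut. f[k] is the best of p[i]+f[k−i] over all sellable i≤k.
f[1] = 5
f[2] = 10  (first piece 1, then f[1]=5)
f[3] = 15  (first piece 1, then f[2]=10)
f[4] = 20  (first piece 1, then f[3]=15)
f[5] = 25  (first piece 1, then f[4]=20)
f[6] = 30  (first piece 1, then f[5]=25)
f[7] = 35  (first piece 1, then f[6]=30)
f[8] = 54
f[9] = 59  (first piece 1, then f[8]=54)
f[10] = 64  (first piece 1, then f[9]=59)
One optimal cutting: 8 + 1 + 1 → $64.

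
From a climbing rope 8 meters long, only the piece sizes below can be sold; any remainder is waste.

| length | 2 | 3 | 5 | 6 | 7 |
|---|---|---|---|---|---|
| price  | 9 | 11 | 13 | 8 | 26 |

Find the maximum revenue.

36

Let r[k] be the best obtainable value from length k. For each k, try every first piece i and keep the best of price[i] + r[k−i].
r[1] = 0
r[2] = 9
r[3] = max(9+0, 11+0) = 11
r[4] = max(9+9, 11+0) = 18
r[5] = max(9+11, 11+9, 13+0) = 20
r[6] = max(9+18, 11+11, 13+0, 8+0) = 27
r[7] = max(9+20, 11+18, 13+9, 8+0, 26+0) = 29
r[8] = max(9+27, 11+20, 13+11, 8+9, 26+0) = 36
One optimal cutting: 2 + 2 + 2 + 2 → €36.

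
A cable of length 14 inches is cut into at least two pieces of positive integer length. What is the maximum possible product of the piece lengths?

Define f[k] = max over 1≤i<k of i · max(k−i, f[k−i]); the inner max lets the remainder stay uncut if that's better.
f[2] = 1*max(1,0) = 1*1 = 1
f[3] = 1*max(2,1) = 1*2 = 2
f[4] = 2*max(2,1) = 2*2 = 4
f[5] = 2*max(3,2) = 2*3 = 6
f[6] = 3*max(3,2) = 3*3 = 9
f[7] = 2*max(5,6) = 2*6 = 12
f[8] = 2*max(6,9) = 2*9 = 18
f[9] = 3*max(6,9) = 3*9 = 27
f[10] = 2*max(8,18) = 2*18 = 36
f[11] = 2*max(9,27) = 2*27 = 54
f[12] = 3*max(9,27) = 3*27 = 81
f[13] = 2*max(11,54) = 2*54 = 108
f[14] = 2*max(12,81) = 2*81 = 162
One optimal split: 3 + 3 + 3 + 3 + 2; product 3*3*3*3*2 = 162.

162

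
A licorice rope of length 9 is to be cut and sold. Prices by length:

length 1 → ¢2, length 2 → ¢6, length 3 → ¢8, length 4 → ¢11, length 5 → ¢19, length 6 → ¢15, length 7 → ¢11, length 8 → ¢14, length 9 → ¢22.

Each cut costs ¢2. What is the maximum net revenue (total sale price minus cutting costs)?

28

Let net[k] be the best obtainable value from length k. For each k, try every first piece i and keep the best of price[i] + net[k−i] minus the 2 cut fee when i<k.
net[1] = 2
net[2] = max(2+2-2, 6+0) = 6
net[3] = max(2+6-2, 6+2-2, 8+0) = 8
net[4] = max(2+8-2, 6+6-2, 8+2-2, 11+0) = 11
net[5] = max(2+11-2, 6+8-2, 8+6-2, 11+2-2, 19+0) = 19
net[6] = max(2+19-2, 6+11-2, 8+8-2, 11+6-2, 19+2-2, 15+0) = 19
net[7] = max(2+19-2, 6+19-2, 8+11-2, …, 15+2-2, 11+0) = 23
net[8] = max(2+23-2, 6+19-2, 8+19-2, …, 11+2-2, 14+0) = 25
net[9] = max(2+25-2, 6+23-2, 8+19-2, …, 14+2-2, 22+0) = 28
One optimal plan: pieces 5 + 4 (1 cut) → ¢30 − ¢2 = ¢28.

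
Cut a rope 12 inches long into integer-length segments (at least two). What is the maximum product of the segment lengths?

Fill f[k] for k=2..12: at each k try every first piece i and multiply by the better of (k−i) uncut or f[k−i].
Small cases: f[2]=1, f[3]=2, f[4]=4, f[5]=6.
f[6] = 3*max(3,2) = 3*3 = 9
f[7] = 2*max(5,6) = 2*6 = 12
f[8] = 2*max(6,9) = 2*9 = 18
f[9] = 3*max(6,9) = 3*9 = 27
f[10] = 2*max(8,18) = 2*18 = 36
f[11] = 2*max(9,27) = 2*27 = 54
f[12] = 3*max(9,27) = 3*27 = 81
One optimal split: 3 + 3 + 3 + 3; product 3*3*3*3 = 81.

81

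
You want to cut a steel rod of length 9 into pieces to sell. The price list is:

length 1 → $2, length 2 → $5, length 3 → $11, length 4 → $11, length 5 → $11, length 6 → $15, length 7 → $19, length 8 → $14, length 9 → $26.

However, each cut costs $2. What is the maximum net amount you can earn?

29

Build r[k] bottom-up: r[k] = max over allowed piece i of (p[i] + r[k−i]) − 2 per cut.
r[1] = 2
r[2] = 5
r[3] = 11
r[4] = 11  (first piece 1, then r[3]=11)
r[5] = 14  (first piece 2, then r[3]=11)
r[6] = 20  (first piece 3, then r[3]=11)
r[7] = 20  (first piece 1, then r[6]=20)
r[8] = 23  (first piece 2, then r[6]=20)
r[9] = 29  (first piece 3, then r[6]=20)
One optimal plan: pieces 3 + 3 + 3 (2 cuts) → $33 − $4 = $29.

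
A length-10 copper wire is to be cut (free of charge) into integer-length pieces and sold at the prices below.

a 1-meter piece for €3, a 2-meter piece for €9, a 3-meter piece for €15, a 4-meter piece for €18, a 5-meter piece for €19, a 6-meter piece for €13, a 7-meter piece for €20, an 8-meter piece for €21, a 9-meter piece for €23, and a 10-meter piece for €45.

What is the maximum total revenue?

48

Consider every possible first cut. R[k] is the best of p[i]+R[k−i] over all sellable i≤k.
R[1] = 3
R[2] = 9
R[3] = 15
R[4] = 18  (first piece 1, then R[3]=15)
R[5] = 24  (first piece 2, then R[3]=15)
R[6] = 30  (first piece 3, then R[3]=15)
R[7] = 33  (first piece 1, then R[6]=30)
R[8] = 39  (first piece 2, then R[6]=30)
R[9] = 45  (first piece 3, then R[6]=30)
R[10] = 48  (first piece 1, then R[9]=45)
One optimal cutting: 3 + 3 + 3 + 1 → €15 + €15 + €15 + €3 = €48.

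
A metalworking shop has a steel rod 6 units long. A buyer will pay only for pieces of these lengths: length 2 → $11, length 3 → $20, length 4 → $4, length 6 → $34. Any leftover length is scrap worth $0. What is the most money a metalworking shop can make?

40

Let best[k] be the best obtainable value from length k. For each k, try every first piece i and keep the best of price[i] + best[k−i].
best[1] = 0
best[2] = 11
best[3] = max(11+0, 20+0) = 20
best[4] = max(11+11, 20+0, 4+0) = 22
best[5] = max(11+20, 20+11, 4+0) = 31
best[6] = max(11+22, 20+20, 4+11, 34+0) = 40
One optimal cutting: 3 + 3 → $40.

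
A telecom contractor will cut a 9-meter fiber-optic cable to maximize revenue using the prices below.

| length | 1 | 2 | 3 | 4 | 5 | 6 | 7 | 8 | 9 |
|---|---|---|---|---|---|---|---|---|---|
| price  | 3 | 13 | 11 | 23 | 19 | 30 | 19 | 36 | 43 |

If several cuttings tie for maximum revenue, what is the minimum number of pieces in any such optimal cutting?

Let r[k] be the best obtainable value from length k. For each k, try every first piece i and keep the best of price[i] + r[k−i].
r[1] = 3
r[2] = 13
r[3] = 16  (first piece 1, then r[2]=13)
r[4] = 26  (first piece 2, then r[2]=13)
r[5] = 29  (first piece 1, then r[4]=26)
r[6] = 39  (first piece 2, then r[4]=26)
r[7] = 42  (first piece 1, then r[6]=39)
r[8] = 52  (first piece 2, then r[6]=39)
r[9] = 55  (first piece 1, then r[8]=52)
Maximum revenue is $55.
Now minimize piece count subject to staying optimal: for each k, pieces[k] = 1 + min over i with p[i]+r[k−i]=r[k] of pieces[k−i].
pieces[6] = 3
pieces[7] = 4
pieces[8] = 4
pieces[9] = 5

5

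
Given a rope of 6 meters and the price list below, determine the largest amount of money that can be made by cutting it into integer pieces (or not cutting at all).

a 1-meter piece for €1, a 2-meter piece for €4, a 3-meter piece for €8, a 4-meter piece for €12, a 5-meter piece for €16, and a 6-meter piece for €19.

Consider every possible first cut. R[k] is the best of p[i]+R[k−i] over all sellable i≤k.
R[1] = 1
R[2] = 4
R[3] = 8
R[4] = 12
R[5] = 16
R[6] = 19
Best is to sell the whole 6-meter piece uncut for €19.

19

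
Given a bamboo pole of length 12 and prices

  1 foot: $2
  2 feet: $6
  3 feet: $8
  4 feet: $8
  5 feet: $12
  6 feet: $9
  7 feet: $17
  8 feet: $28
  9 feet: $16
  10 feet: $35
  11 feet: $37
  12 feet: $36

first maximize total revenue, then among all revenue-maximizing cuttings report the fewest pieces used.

2

Consider every possible first cut. r[k] is the best of p[i]+r[k−i] over all sellable i≤k.
r[1] = 2
r[2] = max(2+2, 6+0) = 6
r[3] = max(2+6, 6+2, 8+0) = 8
r[4] = max(2+8, 6+6, 8+2, 8+0) = 12
r[5] = max(2+12, 6+8, 8+6, 8+2, 12+0) = 14
r[6] = max(2+14, 6+12, 8+8, 8+6, 12+2, 9+0) = 18
r[7] = max(2+18, 6+14, 8+12, …, 9+2, 17+0) = 20
r[8] = max(2+20, 6+18, 8+14, …, 17+2, 28+0) = 28
r[9] = max(2+28, 6+20, 8+18, …, 28+2, 16+0) = 30
r[10] = max(2+30, 6+28, 8+20, …, 16+2, 35+0) = 35
r[11] = max(2+35, 6+30, 8+28, …, 35+2, 37+0) = 37
r[12] = max(2+37, 6+35, 8+30, …, 37+2, 36+0) = 41
Maximum revenue is $41.
Now minimize piece count subject to staying optimal: for each k, pieces[k] = 1 + min over i with p[i]+r[k−i]=r[k] of pieces[k−i].
pieces[9] = 2
pieces[10] = 1
pieces[11] = 1
pieces[12] = 2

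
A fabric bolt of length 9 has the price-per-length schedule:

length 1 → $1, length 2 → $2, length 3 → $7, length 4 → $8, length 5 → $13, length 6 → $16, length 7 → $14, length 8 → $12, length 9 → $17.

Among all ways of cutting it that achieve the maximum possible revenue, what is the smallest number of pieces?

2

Build r[k] bottom-up: r[k] = max over allowed piece i of (p[i] + r[k−i]).
r[1] = 1
r[2] = max(1+1, 2+0) = 2
r[3] = max(1+2, 2+1, 7+0) = 7
r[4] = max(1+7, 2+2, 7+1, 8+0) = 8
r[5] = max(1+8, 2+7, 7+2, 8+1, 13+0) = 13
r[6] = max(1+13, 2+8, 7+7, 8+2, 13+1, 16+0) = 16
r[7] = max(1+16, 2+13, 7+8, …, 16+1, 14+0) = 17
r[8] = max(1+17, 2+16, 7+13, …, 14+1, 12+0) = 20
r[9] = max(1+20, 2+17, 7+16, …, 12+1, 17+0) = 23
Maximum revenue is $23.
Now minimize piece count subject to staying optimal: for each k, pieces[k] = 1 + min over i with p[i]+r[k−i]=r[k] of pieces[k−i].
pieces[6] = 1
pieces[7] = 2
pieces[8] = 2
pieces[9] = 2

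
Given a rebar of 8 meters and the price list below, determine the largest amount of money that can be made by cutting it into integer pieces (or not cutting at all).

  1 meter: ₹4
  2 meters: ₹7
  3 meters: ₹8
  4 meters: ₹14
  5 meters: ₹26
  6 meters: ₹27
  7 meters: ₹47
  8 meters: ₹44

Let r[k] be the best obtainable value from length k. For each k, try every first piece i and keep the best of price[i] + r[k−i].
r[1] = 4
r[2] = max(4+4, 7+0) = 8
r[3] = max(4+8, 7+4, 8+0) = 12
r[4] = max(4+12, 7+8, 8+4, 14+0) = 16
r[5] = max(4+16, 7+12, 8+8, 14+4, 26+0) = 26
r[6] = max(4+26, 7+16, 8+12, 14+8, 26+4, 27+0) = 30
r[7] = max(4+30, 7+26, 8+16, …, 27+4, 47+0) = 47
r[8] = max(4+47, 7+30, 8+26, …, 47+4, 44+0) = 51
One optimal cutting: 7 + 1 → ₹47 + ₹4 = ₹51.

51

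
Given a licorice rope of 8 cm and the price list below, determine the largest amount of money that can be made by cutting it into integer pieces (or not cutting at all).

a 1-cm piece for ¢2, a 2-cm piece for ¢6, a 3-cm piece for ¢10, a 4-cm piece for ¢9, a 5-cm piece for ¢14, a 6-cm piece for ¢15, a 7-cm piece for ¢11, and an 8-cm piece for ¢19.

Build best[k] bottom-up: best[k] = max over allowed piece i of (p[i] + best[k−i]).
best[1] = 2
best[2] = 6
best[3] = 10
best[4] = 12  (first piece 1, then best[3]=10)
best[5] = 16  (first piece 2, then best[3]=10)
best[6] = 20  (first piece 3, then best[3]=10)
best[7] = 22  (first piece 1, then best[6]=20)
best[8] = 26  (first piece 2, then best[6]=20)
One optimal cutting: 3 + 3 + 2 → ¢10 + ¢10 + ¢6 = ¢26.

26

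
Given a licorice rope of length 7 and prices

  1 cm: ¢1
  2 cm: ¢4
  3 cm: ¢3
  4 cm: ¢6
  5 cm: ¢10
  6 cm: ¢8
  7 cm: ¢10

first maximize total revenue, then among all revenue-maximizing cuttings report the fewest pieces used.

2

Consider every possible first cut. r[k] is the best of p[i]+r[k−i] over all sellable i≤k.
r[1] = 1
r[2] = 4
r[3] = 5  (first piece 1, then r[2]=4)
r[4] = 8  (first piece 2, then r[2]=4)
r[5] = 10
r[6] = 12  (first piece 2, then r[4]=8)
r[7] = 14  (first piece 2, then r[5]=10)
Maximum revenue is ¢14.
Now minimize piece count subject to staying optimal: for each k, pieces[k] = 1 + min over i with p[i]+r[k−i]=r[k] of pieces[k−i].
pieces[4] = 2
pieces[5] = 1
pieces[6] = 3
pieces[7] = 2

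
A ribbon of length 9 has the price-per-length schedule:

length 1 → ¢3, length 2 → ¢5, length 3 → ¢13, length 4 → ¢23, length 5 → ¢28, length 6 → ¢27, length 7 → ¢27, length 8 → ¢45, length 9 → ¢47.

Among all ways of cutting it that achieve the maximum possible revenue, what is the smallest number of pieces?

2

Consider every possible first cut. r[k] is the best of p[i]+r[k−i] over all sellable i≤k.
r[1] = 3
r[2] = max(3+3, 5+0) = 6
r[3] = max(3+6, 5+3, 13+0) = 13
r[4] = max(3+13, 5+6, 13+3, 23+0) = 23
r[5] = max(3+23, 5+13, 13+6, 23+3, 28+0) = 28
r[6] = max(3+28, 5+23, 13+13, 23+6, 28+3, 27+0) = 31
r[7] = max(3+31, 5+28, 13+23, …, 27+3, 27+0) = 36
r[8] = max(3+36, 5+31, 13+28, …, 27+3, 45+0) = 46
r[9] = max(3+46, 5+36, 13+31, …, 45+3, 47+0) = 51
Maximum revenue is ¢51.
Now minimize piece count subject to staying optimal: for each k, pieces[k] = 1 + min over i with p[i]+r[k−i]=r[k] of pieces[k−i].
pieces[6] = 2
pieces[7] = 2
pieces[8] = 2
pieces[9] = 2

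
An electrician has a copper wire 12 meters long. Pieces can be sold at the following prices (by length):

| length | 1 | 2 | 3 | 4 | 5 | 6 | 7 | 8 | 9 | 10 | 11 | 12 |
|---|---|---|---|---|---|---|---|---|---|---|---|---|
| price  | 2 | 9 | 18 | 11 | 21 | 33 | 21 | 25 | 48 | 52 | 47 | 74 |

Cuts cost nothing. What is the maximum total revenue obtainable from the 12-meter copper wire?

Let r[k] be the best obtainable value from length k. For each k, try every first piece i and keep the best of price[i] + r[k−i].
r[1] = 2
r[2] = max(2+2, 9+0) = 9
r[3] = max(2+9, 9+2, 18+0) = 18
r[4] = max(2+18, 9+9, 18+2, 11+0) = 20
r[5] = max(2+20, 9+18, 18+9, 11+2, 21+0) = 27
r[6] = max(2+27, 9+20, 18+18, 11+9, 21+2, 33+0) = 36
r[7] = max(2+36, 9+27, 18+20, …, 33+2, 21+0) = 38
r[8] = max(2+38, 9+36, 18+27, …, 21+2, 25+0) = 45
r[9] = max(2+45, 9+38, 18+36, …, 25+2, 48+0) = 54
r[10] = max(2+54, 9+45, 18+38, …, 48+2, 52+0) = 56
r[11] = max(2+56, 9+54, 18+45, …, 52+2, 47+0) = 63
r[12] = max(2+63, 9+56, 18+54, …, 47+2, 74+0) = 74
Best is to sell the whole 12-meter piece uncut for €74.

74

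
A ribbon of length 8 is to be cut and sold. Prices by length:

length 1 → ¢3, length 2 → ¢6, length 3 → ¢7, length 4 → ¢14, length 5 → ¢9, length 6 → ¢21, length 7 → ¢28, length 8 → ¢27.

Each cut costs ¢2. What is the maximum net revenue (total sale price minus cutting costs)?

29

Let v[k] be the best obtainable value from length k. For each k, try every first piece i and keep the best of price[i] + v[k−i] minus the 2 cut fee when i<k.
v[1] = 3
v[2] = max(3+3-2, 6+0) = 6
v[3] = max(3+6-2, 6+3-2, 7+0) = 7
v[4] = max(3+7-2, 6+6-2, 7+3-2, 14+0) = 14
v[5] = max(3+14-2, 6+7-2, 7+6-2, 14+3-2, 9+0) = 15
v[6] = max(3+15-2, 6+14-2, 7+7-2, 14+6-2, 9+3-2, 21+0) = 21
v[7] = max(3+21-2, 6+15-2, 7+14-2, …, 21+3-2, 28+0) = 28
v[8] = max(3+28-2, 6+21-2, 7+15-2, …, 28+3-2, 27+0) = 29
One optimal plan: pieces 7 + 1 (1 cut) → ¢31 − ¢2 = ¢29.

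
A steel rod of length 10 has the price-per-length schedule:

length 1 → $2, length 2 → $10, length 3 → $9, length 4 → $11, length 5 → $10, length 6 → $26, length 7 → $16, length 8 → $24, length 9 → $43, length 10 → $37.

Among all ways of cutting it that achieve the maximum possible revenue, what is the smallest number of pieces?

5

Consider every possible first cut. r[k] is the best of p[i]+r[k−i] over all sellable i≤k.
r[1] = 2
r[2] = 10
r[3] = 12  (first piece 1, then r[2]=10)
r[4] = 20  (first piece 2, then r[2]=10)
r[5] = 22  (first piece 1, then r[4]=20)
r[6] = 30  (first piece 2, then r[4]=20)
r[7] = 32  (first piece 1, then r[6]=30)
r[8] = 40  (first piece 2, then r[6]=30)
r[9] = 43
r[10] = 50  (first piece 2, then r[8]=40)
Maximum revenue is $50.
Now minimize piece count subject to staying optimal: for each k, pieces[k] = 1 + min over i with p[i]+r[k−i]=r[k] of pieces[k−i].
pieces[7] = 4
pieces[8] = 4
pieces[9] = 1
pieces[10] = 5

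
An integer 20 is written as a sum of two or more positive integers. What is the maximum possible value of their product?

Fill g[k] for k=2..20: at each k try every first piece i and multiply by the better of (k−i) uncut or g[k−i].
g[2] = 1·max(1,0) = 1·1 = 1
g[3] = max(1·2, 2·1) = 2
g[4] = max(1·3, 2·2, 3·1) = 4
g[5] = max(1·4, 2·3, 3·2, 4·1) = 6
g[6] = max(1·6, 2·4, 3·3, 4·2, 5·1) = 9
g[7] = max(1·9, 2·6, 3·4, 4·3, 5·2, 6·1) = 12
g[8] = max(1·12, 2·9, 3·6, …, 6·2, 7·1) = 18
g[9] = max(1·18, 2·12, 3·9, …, 7·2, 8·1) = 27
g[10] = max(1·27, 2·18, 3·12, …, 8·2, 9·1) = 36
g[11] = max(1·36, 2·27, 3·18, …, 9·2, 10·1) = 54
g[12] = max(1·54, 2·36, 3·27, …, 10·2, 11·1) = 81
g[13] = max(1·81, 2·54, 3·36, …, 11·2, 12·1) = 108
g[14] = max(1·108, 2·81, 3·54, …, 12·2, 13·1) = 162
g[15] = max(1·162, 2·108, 3·81, …, 13·2, 14·1) = 243
g[16] = max(1·243, 2·162, 3·108, …, 14·2, 15·1) = 324
g[17] = max(1·324, 2·243, 3·162, …, 15·2, 16·1) = 486
g[18] = max(1·486, 2·324, 3·243, …, 16·2, 17·1) = 729
g[19] = max(1·729, 2·486, 3·324, …, 17·2, 18·1) = 972
g[20] = max(1·972, 2·729, 3·486, …, 18·2, 19·1) = 1458
One optimal split: 3 + 3 + 3 + 3 + 3 + 3 + 2; product 3·3·3·3·3·3·2 = 1458.

1458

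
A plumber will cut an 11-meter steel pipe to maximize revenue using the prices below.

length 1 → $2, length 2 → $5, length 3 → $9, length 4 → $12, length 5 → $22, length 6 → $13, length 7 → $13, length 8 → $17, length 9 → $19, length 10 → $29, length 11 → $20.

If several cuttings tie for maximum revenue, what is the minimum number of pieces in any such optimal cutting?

Build r[k] bottom-up: r[k] = max over allowed piece i of (p[i] + r[k−i]).
r[1] = 2
r[2] = max(2+2, 5+0) = 5
r[3] = max(2+5, 5+2, 9+0) = 9
r[4] = max(2+9, 5+5, 9+2, 12+0) = 12
r[5] = max(2+12, 5+9, 9+5, 12+2, 22+0) = 22
r[6] = max(2+22, 5+12, 9+9, 12+5, 22+2, 13+0) = 24
r[7] = max(2+24, 5+22, 9+12, …, 13+2, 13+0) = 27
r[8] = max(2+27, 5+24, 9+22, …, 13+2, 17+0) = 31
r[9] = max(2+31, 5+27, 9+24, …, 17+2, 19+0) = 34
r[10] = max(2+34, 5+31, 9+27, …, 19+2, 29+0) = 44
r[11] = max(2+44, 5+34, 9+31, …, 29+2, 20+0) = 46
Maximum revenue is $46.
Now minimize piece count subject to staying optimal: for each k, pieces[k] = 1 + min over i with p[i]+r[k−i]=r[k] of pieces[k−i].
pieces[8] = 2
pieces[9] = 2
pieces[10] = 2
pieces[11] = 3

3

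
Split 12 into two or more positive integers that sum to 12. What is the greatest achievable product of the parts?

Let g[k] be the best product for length k (with at least one cut). For each first piece i, the rest contributes max(k−i, g[k−i]).
Small cases: g[2]=1, g[3]=2, g[4]=4, g[5]=6.
g[6] = max(1·6, 2·4, 3·3, 4·2, 5·1) = 9
g[7] = max(1·9, 2·6, 3·4, 4·3, 5·2, 6·1) = 12
g[8] = max(1·12, 2·9, 3·6, …, 6·2, 7·1) = 18
g[9] = max(1·18, 2·12, 3·9, …, 7·2, 8·1) = 27
g[10] = max(1·27, 2·18, 3·12, …, 8·2, 9·1) = 36
g[11] = max(1·36, 2·27, 3·18, …, 9·2, 10·1) = 54
g[12] = max(1·54, 2·36, 3·27, …, 10·2, 11·1) = 81
One optimal split: 3 + 3 + 3 + 3; product 3·3·3·3 = 81.

81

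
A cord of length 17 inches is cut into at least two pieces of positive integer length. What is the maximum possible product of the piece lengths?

Let prod[k] be the best product for length k (with at least one cut). For each first piece i, the rest contributes max(k−i, prod[k−i]).
prod[2] = 1*max(1,0) = 1*1 = 1
prod[3] = max(1*2, 2*1) = 2
prod[4] = max(1*3, 2*2, 3*1) = 4
prod[5] = max(1*4, 2*3, 3*2, 4*1) = 6
prod[6] = max(1*6, 2*4, 3*3, 4*2, 5*1) = 9
prod[7] = max(1*9, 2*6, 3*4, 4*3, 5*2, 6*1) = 12
prod[8] = max(1*12, 2*9, 3*6, …, 6*2, 7*1) = 18
prod[9] = max(1*18, 2*12, 3*9, …, 7*2, 8*1) = 27
prod[10] = max(1*27, 2*18, 3*12, …, 8*2, 9*1) = 36
prod[11] = max(1*36, 2*27, 3*18, …, 9*2, 10*1) = 54
prod[12] = max(1*54, 2*36, 3*27, …, 10*2, 11*1) = 81
prod[13] = max(1*81, 2*54, 3*36, …, 11*2, 12*1) = 108
prod[14] = max(1*108, 2*81, 3*54, …, 12*2, 13*1) = 162
prod[15] = max(1*162, 2*108, 3*81, …, 13*2, 14*1) = 243
prod[16] = max(1*243, 2*162, 3*108, …, 14*2, 15*1) = 324
prod[17] = max(1*324, 2*243, 3*162, …, 15*2, 16*1) = 486
One optimal split: 3 + 3 + 3 + 3 + 3 + 2; product 3*3*3*3*3*2 = 486.

486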